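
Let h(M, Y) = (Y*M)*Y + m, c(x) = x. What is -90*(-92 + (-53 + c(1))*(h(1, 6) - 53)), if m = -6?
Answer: -99360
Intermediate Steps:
h(M, Y) = -6 + M*Y**2 (h(M, Y) = (Y*M)*Y - 6 = (M*Y)*Y - 6 = M*Y**2 - 6 = -6 + M*Y**2)
-90*(-92 + (-53 + c(1))*(h(1, 6) - 53)) = -90*(-92 + (-53 + 1)*((-6 + 1*6**2) - 53)) = -90*(-92 - 52*((-6 + 1*36) - 53)) = -90*(-92 - 52*((-6 + 36) - 53)) = -90*(-92 - 52*(30 - 53)) = -90*(-92 - 52*(-23)) = -90*(-92 + 1196) = -90*1104 = -99360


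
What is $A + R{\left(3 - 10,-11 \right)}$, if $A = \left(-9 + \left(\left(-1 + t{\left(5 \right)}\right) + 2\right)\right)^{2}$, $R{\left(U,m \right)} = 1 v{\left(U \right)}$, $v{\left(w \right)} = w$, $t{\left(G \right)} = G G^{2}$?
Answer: $13682$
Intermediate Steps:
$t{\left(G \right)} = G^{3}$
$R{\left(U,m \right)} = U$ ($R{\left(U,m \right)} = 1 U = U$)
$A = 13689$ ($A = \left(-9 + \left(\left(-1 + 5^{3}\right) + 2\right)\right)^{2} = \left(-9 + \left(\left(-1 + 125\right) + 2\right)\right)^{2} = \left(-9 + \left(124 + 2\right)\right)^{2} = \left(-9 + 126\right)^{2} = 117^{2} = 13689$)
$A + R{\left(3 - 10,-11 \right)} = 13689 + \left(3 - 10\right) = 13689 - 7 = 13682$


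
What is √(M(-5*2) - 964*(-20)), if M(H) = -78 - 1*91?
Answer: √19111 ≈ 138.24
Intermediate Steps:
M(H) = -169 (M(H) = -78 - 91 = -169)
√(M(-5*2) - 964*(-20)) = √(-169 - 964*(-20)) = √(-169 + 19280) = √19111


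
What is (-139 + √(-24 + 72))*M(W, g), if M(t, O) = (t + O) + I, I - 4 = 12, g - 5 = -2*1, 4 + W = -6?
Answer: -1251 + 36*√3 ≈ -1188.6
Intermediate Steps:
W = -10 (W = -4 - 6 = -10)
g = 3 (g = 5 - 2*1 = 5 - 2 = 3)
I = 16 (I = 4 + 12 = 16)
M(t, O) = 16 + O + t (M(t, O) = (t + O) + 16 = (O + t) + 16 = 16 + O + t)
(-139 + √(-24 + 72))*M(W, g) = (-139 + √(-24 + 72))*(16 + 3 - 10) = (-139 + √48)*9 = (-139 + 4*√3)*9 = -1251 + 36*√3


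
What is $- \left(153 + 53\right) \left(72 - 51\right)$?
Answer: $-4326$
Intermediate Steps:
$- \left(153 + 53\right) \left(72 - 51\right) = - 206 \cdot 21 = \left(-1\right) 4326 = -4326$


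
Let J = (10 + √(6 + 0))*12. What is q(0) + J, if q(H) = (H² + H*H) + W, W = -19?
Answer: 101 + 12*√6 ≈ 130.39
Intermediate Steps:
q(H) = -19 + 2*H² (q(H) = (H² + H*H) - 19 = (H² + H²) - 19 = 2*H² - 19 = -19 + 2*H²)
J = 120 + 12*√6 (J = (10 + √6)*12 = 120 + 12*√6 ≈ 149.39)
q(0) + J = (-19 + 2*0²) + (120 + 12*√6) = (-19 + 2*0) + (120 + 12*√6) = (-19 + 0) + (120 + 12*√6) = -19 + (120 + 12*√6) = 101 + 12*√6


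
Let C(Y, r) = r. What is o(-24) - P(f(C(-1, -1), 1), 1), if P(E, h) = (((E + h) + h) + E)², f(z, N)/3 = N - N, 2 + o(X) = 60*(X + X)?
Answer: -2886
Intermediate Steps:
o(X) = -2 + 120*X (o(X) = -2 + 60*(X + X) = -2 + 60*(2*X) = -2 + 120*X)
f(z, N) = 0 (f(z, N) = 3*(N - N) = 3*0 = 0)
P(E, h) = (2*E + 2*h)² (P(E, h) = ((E + 2*h) + E)² = (2*E + 2*h)²)
o(-24) - P(f(C(-1, -1), 1), 1) = (-2 + 120*(-24)) - 4*(0 + 1)² = (-2 - 2880) - 4*1² = -2882 - 4 = -2886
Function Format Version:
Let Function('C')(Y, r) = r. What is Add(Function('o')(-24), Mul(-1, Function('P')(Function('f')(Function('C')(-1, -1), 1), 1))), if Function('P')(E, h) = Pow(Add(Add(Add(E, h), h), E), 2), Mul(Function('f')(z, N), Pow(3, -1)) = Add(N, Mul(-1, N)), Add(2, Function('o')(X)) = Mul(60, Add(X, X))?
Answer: -2886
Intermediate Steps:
Function('o')(X) = Add(-2, Mul(120, X)) (Function('o')(X) = Add(-2, Mul(60, Add(X, X))) = Add(-2, Mul(60, Mul(2, X))) = Add(-2, Mul(120, X)))
Function('f')(z, N) = 0 (Function('f')(z, N) = Mul(3, Add(N, Mul(-1, N))) = Mul(3, 0) = 0)
Function('P')(E, h) = Pow(Add(Mul(2, E), Mul(2, h)), 2) (Function('P')(E, h) = Pow(Add(Add(E, Mul(2, h)), E), 2) = Pow(Add(Mul(2, E), Mul(2, h)), 2))
Add(Function('o')(-24), Mul(-1, Function('P')(Function('f')(Function('C')(-1, -1), 1), 1))) = Add(Add(-2, Mul(120, -24)), Mul(-1, Mul(4, Pow(Add(0, 1), 2)))) = Add(Add(-2, -2880), Mul(-1, Mul(4, Pow(1, 2)))) = Add(-2882, Mul(-1, Mul(4, 1))) = Add(-2882, Mul(-1, 4)) = Add(-2882, -4) = -2886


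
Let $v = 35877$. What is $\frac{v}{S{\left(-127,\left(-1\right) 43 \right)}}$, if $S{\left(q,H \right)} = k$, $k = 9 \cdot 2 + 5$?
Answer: $\frac{35877}{23} \approx 1559.9$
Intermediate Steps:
$k = 23$ ($k = 18 + 5 = 23$)
$S{\left(q,H \right)} = 23$
$\frac{v}{S{\left(-127,\left(-1\right) 43 \right)}} = \frac{35877}{23}$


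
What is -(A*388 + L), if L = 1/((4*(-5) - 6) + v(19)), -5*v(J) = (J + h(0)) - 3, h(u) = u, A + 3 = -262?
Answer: 15011725/146 ≈ 1.0282e+5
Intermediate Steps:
A = -265 (A = -3 - 262 = -265)
v(J) = 3/5 - J/5 (v(J) = -((J + 0) - 3)/5 = -(J - 3)/5 = -(-3 + J)/5 = 3/5 - J/5)
L = -5/146 (L = 1/((4*(-5) - 6) + (3/5 - 1/5*19)) = 1/((-20 - 6) + (3/5 - 19/5)) = 1/(-26 - 16/5) = 1/(-146/5) = -5/146 ≈ -0.034247)
-(A*388 + L) = -(-265*388 - 5/146) = -(-102820 - 5/146) = -1*(-15011725/146) = 15011725/146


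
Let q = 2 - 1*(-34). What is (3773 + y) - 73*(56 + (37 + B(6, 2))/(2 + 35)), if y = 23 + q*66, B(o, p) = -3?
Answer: 74626/37 ≈ 2016.9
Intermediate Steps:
q = 36 (q = 2 + 34 = 36)
y = 2399 (y = 23 + 36*66 = 23 + 2376 = 2399)
(3773 + y) - 73*(56 + (37 + B(6, 2))/(2 + 35)) = (3773 + 2399) - 73*(56 + (37 - 3)/(2 + 35)) = 6172 - 73*(56 + 34/37) = 6172 - 73*2106/37 = 6172 - 153738/37 = 74626/37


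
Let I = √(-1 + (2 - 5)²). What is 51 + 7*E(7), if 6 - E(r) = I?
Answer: 93 - 14*√2 ≈ 73.201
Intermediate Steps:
I = 2*√2 (I = √(-1 + (-3)²) = √(-1 + 9) = √8 = 2*√2 ≈ 2.8284)
E(r) = 6 - 2*√2
51 + 7*E(7) = 51 + 7*(6 - 2*√2) = 51 + (42 - 14*√2) = 93 - 14*√2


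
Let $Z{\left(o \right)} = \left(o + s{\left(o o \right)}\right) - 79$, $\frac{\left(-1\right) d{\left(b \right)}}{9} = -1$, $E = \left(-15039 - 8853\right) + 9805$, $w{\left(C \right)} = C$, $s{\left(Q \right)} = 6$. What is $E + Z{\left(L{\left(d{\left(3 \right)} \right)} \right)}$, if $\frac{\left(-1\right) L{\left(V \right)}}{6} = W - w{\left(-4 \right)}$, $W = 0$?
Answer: $-14184$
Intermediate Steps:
$E = -14087$ ($E = -23892 + 9805 = -14087$)
$d{\left(b \right)} = 9$ ($d{\left(b \right)} = \left(-9\right) \left(-1\right) = 9$)
$L{\left(V \right)} = -24$ ($L{\left(V \right)} = - 6 \left(0 - -4\right) = - 6 \left(0 + 4\right) = \left(-6\right) 4 = -24$)
$Z{\left(o \right)} = -73 + o$ ($Z{\left(o \right)} = \left(o + 6\right) - 79 = \left(6 + o\right) - 79 = -73 + o$)
$E + Z{\left(L{\left(d{\left(3 \right)} \right)} \right)} = -14087 - 97 = -14184$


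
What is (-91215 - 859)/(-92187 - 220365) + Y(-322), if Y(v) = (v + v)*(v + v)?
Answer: 64813329173/156276 ≈ 4.1474e+5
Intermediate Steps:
Y(v) = 4*v² (Y(v) = (2*v)*(2*v) = 4*v²)
(-91215 - 859)/(-92187 - 220365) + Y(-322) = (-91215 - 859)/(-92187 - 220365) + 4*(-322)² = -92074/(-312552) + 4*103684 = -92074*(-1/312552) + 414736 = 46037/156276 + 414736 = 64813329173/156276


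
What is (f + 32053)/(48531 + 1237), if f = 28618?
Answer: 60671/49768 ≈ 1.2191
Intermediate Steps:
(f + 32053)/(48531 + 1237) = (28618 + 32053)/(48531 + 1237) = 60671/49768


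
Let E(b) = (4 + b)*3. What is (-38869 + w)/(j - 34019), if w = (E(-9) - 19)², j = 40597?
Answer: -2901/506 ≈ -5.7332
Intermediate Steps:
E(b) = 12 + 3*b
w = 1156 (w = ((12 + 3*(-9)) - 19)² = ((12 - 27) - 19)² = (-15 - 19)² = (-34)² = 1156)
(-38869 + w)/(j - 34019) = (-38869 + 1156)/(40597 - 34019) = -37713/6578 = -37713*1/6578 = -2901/506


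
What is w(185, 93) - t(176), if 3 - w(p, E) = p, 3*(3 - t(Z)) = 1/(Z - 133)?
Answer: -23864/129 ≈ -184.99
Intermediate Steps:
t(Z) = 3 - 1/(3*(-133 + Z)) (t(Z) = 3 - 1/(3*(Z - 133)) = 3 - 1/(3*(-133 + Z)))
w(p, E) = 3 - p
w(185, 93) - t(176) = (3 - 1*185) - (-1198 + 9*176)/(3*(-133 + 176)) = (3 - 185) - (-1198 + 1584)/(3*43) = -182 - 386/(3*43) = -182 - 1*386/129 = -182 - 386/129 = -23864/129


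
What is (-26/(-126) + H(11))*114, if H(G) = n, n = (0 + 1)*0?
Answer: 494/21 ≈ 23.524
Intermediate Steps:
n = 0 (n = 1*0 = 0)
H(G) = 0
(-26/(-126) + H(11))*114 = (-26/(-126) + 0)*114 = (-26*(-1/126) + 0)*114 = (13/63 + 0)*114 = (13/63)*114 = 494/21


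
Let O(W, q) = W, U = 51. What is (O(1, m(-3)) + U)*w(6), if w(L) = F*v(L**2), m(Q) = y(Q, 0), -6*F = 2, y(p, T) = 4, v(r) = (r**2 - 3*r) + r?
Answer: -21216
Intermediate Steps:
v(r) = r**2 - 2*r
F = -1/3 (F = -1/6*2 = -1/3 ≈ -0.33333)
m(Q) = 4
w(L) = -L**2*(-2 + L**2)/3
(O(1, m(-3)) + U)*w(6) = (1 + 51)*((1/3)*6**2*(2 - 1*6**2)) = 52*((1/3)*36*(2 - 1*36)) = 52*((1/3)*36*(2 - 36)) = 52*((1/3)*36*(-34)) = 52*(-408) = -21216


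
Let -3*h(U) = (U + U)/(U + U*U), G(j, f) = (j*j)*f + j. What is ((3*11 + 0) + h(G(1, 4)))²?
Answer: 87616/81 ≈ 1081.7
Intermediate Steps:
G(j, f) = j + f*j² (G(j, f) = j²*f + j = f*j² + j = j + f*j²)
h(U) = -2*U/(3*(U + U²)) (h(U) = -(U + U)/(3*(U + U*U)) = -2*U/(3*(U + U²)))
((3*11 + 0) + h(G(1, 4)))² = ((3*11 + 0) - 2/(3 + 3*(1*(1 + 4*1))))² = ((33 + 0) - 2/(3 + 3*(1*(1 + 4))))² = (33 - 2/(3 + 3*(1*5)))² = (33 - 2/(3 + 3*5))² = (33 - 2/(3 + 15))² = (33 - 2/18)² = (33 - 2*1/18)² = (33 - ⅑)² = (296/9)² = 87616/81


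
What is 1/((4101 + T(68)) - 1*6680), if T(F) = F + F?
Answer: -1/2443 ≈ -0.00040933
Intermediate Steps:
T(F) = 2*F
1/((4101 + T(68)) - 1*6680) = 1/((4101 + 2*68) - 1*6680) = 1/((4101 + 136) - 6680) = 1/(4237 - 6680) = 1/(-2443) = -1/2443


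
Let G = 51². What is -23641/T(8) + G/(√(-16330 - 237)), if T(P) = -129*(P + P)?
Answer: 23641/2064 - 2601*I*√16567/16567 ≈ 11.454 - 20.208*I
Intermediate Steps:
G = 2601
T(P) = -258*P
-23641/T(8) + G/(√(-16330 - 237)) = -23641/((-258*8)) + 2601/(√(-16330 - 237)) = -23641/(-2064) + 2601/(√(-16567)) = -23641*(-1/2064) + 2601/((I*√16567)) = 23641/2064 + 2601*(-I*√16567/16567) = 23641/2064 - 2601*I*√16567/16567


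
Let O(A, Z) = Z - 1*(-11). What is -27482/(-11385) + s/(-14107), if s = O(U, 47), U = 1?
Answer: 387028244/160608195 ≈ 2.4098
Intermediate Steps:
O(A, Z) = 11 + Z (O(A, Z) = Z + 11 = 11 + Z)
s = 58 (s = 11 + 47 = 58)
-27482/(-11385) + s/(-14107) = -27482/(-11385) + 58/(-14107) = -27482*(-1/11385) + 58*(-1/14107) = 27482/11385 - 58/14107 = 387028244/160608195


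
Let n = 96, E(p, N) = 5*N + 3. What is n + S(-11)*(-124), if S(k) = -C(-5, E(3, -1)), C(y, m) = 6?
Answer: 840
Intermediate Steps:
E(p, N) = 3 + 5*N
S(k) = -6 (S(k) = -1*6 = -6)
n + S(-11)*(-124) = 96 - 6*(-124) = 96 + 744 = 840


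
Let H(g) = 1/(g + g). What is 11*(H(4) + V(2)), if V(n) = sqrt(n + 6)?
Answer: 11/8 + 22*sqrt(2) ≈ 32.488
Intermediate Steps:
V(n) = sqrt(6 + n)
H(g) = 1/(2*g)
11*(H(4) + V(2)) = 11*((1/2)/4 + sqrt(6 + 2)) = 11*((1/2)*(1/4) + sqrt(8)) = 11*(1/8 + 2*sqrt(2)) = 11/8 + 22*sqrt(2)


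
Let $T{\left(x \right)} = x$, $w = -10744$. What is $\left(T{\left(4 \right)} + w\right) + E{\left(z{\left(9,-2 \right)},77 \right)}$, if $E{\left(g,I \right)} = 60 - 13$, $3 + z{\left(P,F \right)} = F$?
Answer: $-10693$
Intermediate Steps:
$z{\left(P,F \right)} = -3 + F$
$E{\left(g,I \right)} = 47$ ($E{\left(g,I \right)} = 60 - 13 = 47$)
$\left(T{\left(4 \right)} + w\right) + E{\left(z{\left(9,-2 \right)},77 \right)} = \left(4 - 10744\right) + 47 = -10740 + 47 = -10693$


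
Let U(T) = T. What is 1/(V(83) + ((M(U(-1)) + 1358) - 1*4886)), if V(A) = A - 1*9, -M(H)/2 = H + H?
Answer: -1/3450 ≈ -0.00028986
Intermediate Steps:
M(H) = -4*H (M(H) = -2*(H + H) = -4*H)
V(A) = -9 + A (V(A) = A - 9 = -9 + A)
1/(V(83) + ((M(U(-1)) + 1358) - 1*4886)) = 1/((-9 + 83) + ((-4*(-1) + 1358) - 1*4886)) = 1/(74 + ((4 + 1358) - 4886)) = 1/(74 + (1362 - 4886)) = 1/(74 - 3524) = 1/(-3450) = -1/3450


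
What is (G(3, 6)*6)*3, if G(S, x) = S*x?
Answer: 324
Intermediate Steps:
(G(3, 6)*6)*3 = ((3*6)*6)*3 = (18*6)*3 = 108*3 = 324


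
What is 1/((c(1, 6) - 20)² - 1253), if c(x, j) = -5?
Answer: -1/628 ≈ -0.0015924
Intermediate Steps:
1/((c(1, 6) - 20)² - 1253) = 1/((-5 - 20)² - 1253) = 1/((-25)² - 1253) = 1/(625 - 1253) = 1/(-628) = -1/628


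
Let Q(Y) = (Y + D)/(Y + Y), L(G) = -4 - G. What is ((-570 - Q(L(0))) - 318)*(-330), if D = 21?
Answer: 1169355/4 ≈ 2.9234e+5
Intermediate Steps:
Q(Y) = (21 + Y)/(2*Y) (Q(Y) = (Y + 21)/(Y + Y) = (21 + Y)/((2*Y)) = (21 + Y)*(1/(2*Y)) = (21 + Y)/(2*Y))
((-570 - Q(L(0))) - 318)*(-330) = ((-570 - (21 + (-4 - 1*0))/(2*(-4 - 1*0))) - 318)*(-330) = ((-570 - (21 + (-4 + 0))/(2*(-4 + 0))) - 318)*(-330) = ((-570 - (21 - 4)/(2*(-4))) - 318)*(-330) = ((-570 - (-1)*17/(2*4)) - 318)*(-330) = ((-570 - 1*(-17/8)) - 318)*(-330) = ((-570 + 17/8) - 318)*(-330) = (-4543/8 - 318)*(-330) = -7087/8*(-330) = 1169355/4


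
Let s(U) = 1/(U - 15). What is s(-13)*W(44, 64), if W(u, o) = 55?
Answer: -55/28 ≈ -1.9643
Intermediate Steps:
s(U) = 1/(-15 + U)
s(-13)*W(44, 64) = 55/(-15 - 13) = 55/(-28) = -1/28*55 = -55/28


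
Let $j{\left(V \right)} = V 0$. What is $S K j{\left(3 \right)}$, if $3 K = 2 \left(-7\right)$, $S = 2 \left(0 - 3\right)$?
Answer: $0$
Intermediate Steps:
$j{\left(V \right)} = 0$
$S = -6$ ($S = 2 \left(-3\right) = -6$)
$K = - \frac{14}{3}$ ($K = \frac{2 \left(-7\right)}{3} = \frac{1}{3} \left(-14\right) = - \frac{14}{3} \approx -4.6667$)
$S K j{\left(3 \right)} = \left(-6\right) \left(- \frac{14}{3}\right) 0 = 28 \cdot 0 = 0$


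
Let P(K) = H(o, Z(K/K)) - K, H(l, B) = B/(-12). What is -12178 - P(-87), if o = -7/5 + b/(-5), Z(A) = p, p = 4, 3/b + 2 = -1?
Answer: -36794/3 ≈ -12265.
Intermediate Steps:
b = -1 (b = 3/(-2 - 1) = 3/(-3) = 3*(-⅓) = -1)
Z(A) = 4
o = -6/5 (o = -7/5 - 1/(-5) = -7*⅕ - 1*(-⅕) = -7/5 + ⅕ = -6/5 ≈ -1.2000)
H(l, B) = -B/12 (H(l, B) = B*(-1/12) = -B/12)
P(K) = -⅓ - K (P(K) = -1/12*4 - K = -⅓ - K)
-12178 - P(-87) = -12178 - (-⅓ - 1*(-87)) = -12178 - (-⅓ + 87) = -12178 - 1*260/3 = -12178 - 260/3 = -36794/3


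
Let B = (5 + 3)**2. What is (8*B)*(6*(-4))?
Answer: -12288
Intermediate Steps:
B = 64 (B = 8**2 = 64)
(8*B)*(6*(-4)) = (8*64)*(6*(-4)) = 512*(-24) = -12288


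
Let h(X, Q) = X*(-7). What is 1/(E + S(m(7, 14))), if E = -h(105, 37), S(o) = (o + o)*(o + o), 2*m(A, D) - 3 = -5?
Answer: 1/739 ≈ 0.0013532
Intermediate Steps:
m(A, D) = -1 (m(A, D) = 3/2 + (½)*(-5) = 3/2 - 5/2 = -1)
h(X, Q) = -7*X
S(o) = 4*o² (S(o) = (2*o)*(2*o) = 4*o²)
E = 735 (E = -(-7)*105 = -1*(-735) = 735)
1/(E + S(m(7, 14))) = 1/(735 + 4*(-1)²) = 1/(735 + 4*1) = 1/(735 + 4) = 1/739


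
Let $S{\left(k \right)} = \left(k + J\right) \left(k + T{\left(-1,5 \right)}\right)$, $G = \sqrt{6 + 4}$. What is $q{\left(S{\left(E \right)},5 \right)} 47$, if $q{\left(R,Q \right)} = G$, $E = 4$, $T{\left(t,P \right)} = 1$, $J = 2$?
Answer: $47 \sqrt{10} \approx 148.63$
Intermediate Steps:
$G = \sqrt{10} \approx 3.1623$
$S{\left(k \right)} = \left(1 + k\right) \left(2 + k\right)$ ($S{\left(k \right)} = \left(k + 2\right) \left(k + 1\right) = \left(2 + k\right) \left(1 + k\right) = \left(1 + k\right) \left(2 + k\right)$)
$q{\left(R,Q \right)} = \sqrt{10}$
$q{\left(S{\left(E \right)},5 \right)} 47 = \sqrt{10} \cdot 47 = 47 \sqrt{10}$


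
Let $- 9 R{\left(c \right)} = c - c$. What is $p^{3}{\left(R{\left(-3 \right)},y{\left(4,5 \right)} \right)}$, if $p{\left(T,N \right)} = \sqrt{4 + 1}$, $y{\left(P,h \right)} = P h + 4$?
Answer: $5 \sqrt{5} \approx 11.18$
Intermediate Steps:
$R{\left(c \right)} = 0$ ($R{\left(c \right)} = - \frac{c - c}{9} = \left(- \frac{1}{9}\right) 0 = 0$)
$y{\left(P,h \right)} = 4 + P h$
$p{\left(T,N \right)} = \sqrt{5}$
$p^{3}{\left(R{\left(-3 \right)},y{\left(4,5 \right)} \right)} = \left(\sqrt{5}\right)^{3} = 5 \sqrt{5}$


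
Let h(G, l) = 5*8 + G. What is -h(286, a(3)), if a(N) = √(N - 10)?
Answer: -326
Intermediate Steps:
a(N) = √(-10 + N)
h(G, l) = 40 + G
-h(286, a(3)) = -(40 + 286) = -1*326 = -326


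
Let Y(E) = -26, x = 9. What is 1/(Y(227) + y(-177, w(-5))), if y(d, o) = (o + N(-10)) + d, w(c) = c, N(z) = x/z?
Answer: -10/2089 ≈ -0.0047870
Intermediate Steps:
N(z) = 9/z
y(d, o) = -9/10 + d + o (y(d, o) = (o + 9/(-10)) + d = (o + 9*(-⅒)) + d = (o - 9/10) + d = (-9/10 + o) + d = -9/10 + d + o)
1/(Y(227) + y(-177, w(-5))) = 1/(-26 + (-9/10 - 177 - 5)) = 1/(-26 - 1829/10) = 1/(-2089/10) = -10/2089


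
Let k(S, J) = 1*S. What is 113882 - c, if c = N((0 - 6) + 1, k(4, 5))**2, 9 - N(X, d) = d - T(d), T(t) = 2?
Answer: 113833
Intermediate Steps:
k(S, J) = S
N(X, d) = 11 - d (N(X, d) = 9 - (d - 1*2) = 9 - (d - 2) = 9 - (-2 + d) = 9 + (2 - d) = 11 - d)
c = 49 (c = (11 - 1*4)**2 = (11 - 4)**2 = 7**2 = 49)
113882 - c = 113882 - 1*49 = 113882 - 49 = 113833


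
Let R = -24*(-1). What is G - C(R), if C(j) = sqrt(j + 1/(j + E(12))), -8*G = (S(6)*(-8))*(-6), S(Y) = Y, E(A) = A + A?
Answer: -36 - sqrt(3459)/12 ≈ -40.901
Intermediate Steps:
E(A) = 2*A
R = 24
G = -36 (G = -6*(-8)*(-6)/8 = -(-6)*(-6) = -1/8*288 = -36)
C(j) = sqrt(j + 1/(24 + j)) (C(j) = sqrt(j + 1/(j + 2*12)) = sqrt(j + 1/(j + 24)) = sqrt(j + 1/(24 + j)))
G - C(R) = -36 - sqrt((1 + 24*(24 + 24))/(24 + 24)) = -36 - sqrt((1 + 24*48)/48) = -36 - sqrt((1 + 1152)/48) = -36 - sqrt((1/48)*1153) = -36 - sqrt(1153/48) = -36 - sqrt(3459)/12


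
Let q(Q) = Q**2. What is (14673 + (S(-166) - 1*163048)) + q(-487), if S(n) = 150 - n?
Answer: 89110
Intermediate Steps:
(14673 + (S(-166) - 1*163048)) + q(-487) = (14673 + ((150 - 1*(-166)) - 1*163048)) + (-487)**2 = (14673 + ((150 + 166) - 163048)) + 237169 = (14673 + (316 - 163048)) + 237169 = (14673 - 162732) + 237169 = -148059 + 237169 = 89110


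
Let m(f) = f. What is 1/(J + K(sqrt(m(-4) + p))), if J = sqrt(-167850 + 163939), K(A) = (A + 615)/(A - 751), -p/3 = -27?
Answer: (-751 + sqrt(77))/(615 + sqrt(77) - I*sqrt(3911)*(751 - sqrt(77))) ≈ -0.00021485 - 0.015987*I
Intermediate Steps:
p = 81 (p = -3*(-27) = 81)
K(A) = (615 + A)/(-751 + A)
J = I*sqrt(3911) (J = sqrt(-3911) = I*sqrt(3911) ≈ 62.538*I)
1/(J + K(sqrt(m(-4) + p))) = 1/(I*sqrt(3911) + (615 + sqrt(-4 + 81))/(-751 + sqrt(-4 + 81))) = 1/(I*sqrt(3911) + (615 + sqrt(77))/(-751 + sqrt(77)))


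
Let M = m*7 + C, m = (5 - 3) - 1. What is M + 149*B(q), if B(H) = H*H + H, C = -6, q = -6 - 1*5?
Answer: 16391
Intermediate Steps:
q = -11 (q = -6 - 5 = -11)
m = 1 (m = 2 - 1 = 1)
B(H) = H + H² (B(H) = H² + H = H + H²)
M = 1 (M = 1*7 - 6 = 7 - 6 = 1)
M + 149*B(q) = 1 + 149*(-11*(1 - 11)) = 1 + 149*(-11*(-10)) = 1 + 149*110 = 1 + 16390 = 16391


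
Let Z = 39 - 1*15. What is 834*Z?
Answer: 20016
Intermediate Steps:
Z = 24 (Z = 39 - 15 = 24)
834*Z = 834*24 = 20016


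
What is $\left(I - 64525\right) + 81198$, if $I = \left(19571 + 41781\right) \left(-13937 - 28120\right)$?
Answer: $-2580264391$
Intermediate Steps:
$I = -2580281064$ ($I = 61352 \left(-13937 - 28120\right) = 61352 \left(-42057\right) = -2580281064$)
$\left(I - 64525\right) + 81198 = \left(-2580281064 - 64525\right) + 81198 = -2580345589 + 81198 = -2580264391$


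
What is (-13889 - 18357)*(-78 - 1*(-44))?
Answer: 1096364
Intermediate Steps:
(-13889 - 18357)*(-78 - 1*(-44)) = -32246*(-78 + 44) = -32246*(-34) = 1096364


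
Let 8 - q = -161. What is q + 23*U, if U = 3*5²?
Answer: 1894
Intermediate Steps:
q = 169 (q = 8 - 1*(-161) = 8 + 161 = 169)
U = 75 (U = 3*25 = 75)
q + 23*U = 169 + 23*75 = 169 + 1725 = 1894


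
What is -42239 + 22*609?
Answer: -28841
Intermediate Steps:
-42239 + 22*609 = -42239 + 13398 = -28841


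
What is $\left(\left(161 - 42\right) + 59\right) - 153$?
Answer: $25$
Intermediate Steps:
$\left(\left(161 - 42\right) + 59\right) - 153 = \left(119 + 59\right) - 153 = 178 - 153 = 25$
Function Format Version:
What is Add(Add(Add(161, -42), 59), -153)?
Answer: 25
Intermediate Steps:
Add(Add(Add(161, -42), 59), -153) = Add(Add(119, 59), -153) = Add(178, -153) = 25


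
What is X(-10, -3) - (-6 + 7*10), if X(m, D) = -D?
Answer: -61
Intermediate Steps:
X(-10, -3) - (-6 + 7*10) = -1*(-3) - (-6 + 7*10) = 3 - (-6 + 70) = 3 - 1*64 = 3 - 64 = -61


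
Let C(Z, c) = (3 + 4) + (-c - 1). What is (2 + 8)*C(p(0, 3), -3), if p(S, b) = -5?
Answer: 90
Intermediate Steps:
C(Z, c) = 6 - c (C(Z, c) = 7 + (-1 - c) = 6 - c)
(2 + 8)*C(p(0, 3), -3) = (2 + 8)*(6 - 1*(-3)) = 10*(6 + 3) = 10*9 = 90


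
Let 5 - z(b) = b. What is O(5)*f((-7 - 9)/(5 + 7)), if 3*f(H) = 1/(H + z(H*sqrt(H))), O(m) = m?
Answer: 165/427 - 40*I*sqrt(3)/427 ≈ 0.38642 - 0.16225*I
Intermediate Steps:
z(b) = 5 - b
f(H) = 1/(3*(5 + H - H**(3/2))) (f(H) = 1/(3*(H + (5 - H*sqrt(H)))) = 1/(3*(H + (5 - H**(3/2)))) = 1/(3*(5 + H - H**(3/2))))
O(5)*f((-7 - 9)/(5 + 7)) = 5*(1/(3*(5 + (-7 - 9)/(5 + 7) - ((-7 - 9)/(5 + 7))**(3/2)))) = 5*(1/(3*(5 - 16/12 - (-16/12)**(3/2)))) = 5*(1/(3*(5 - 16*1/12 - (-16*1/12)**(3/2)))) = 5*(1/(3*(5 - 4/3 - (-4/3)**(3/2)))) = 5*(1/(3*(5 - 4/3 - (-8)*I*sqrt(3)/9))) = 5*(1/(3*(5 - 4/3 + 8*I*sqrt(3)/9))) = 5*(1/(3*(11/3 + 8*I*sqrt(3)/9))) = 5/(3*(11/3 + 8*I*sqrt(3)/9))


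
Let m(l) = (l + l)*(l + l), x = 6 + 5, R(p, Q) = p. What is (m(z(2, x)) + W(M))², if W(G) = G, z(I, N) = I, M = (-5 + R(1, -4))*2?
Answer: 64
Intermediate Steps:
M = -8 (M = (-5 + 1)*2 = -4*2 = -8)
x = 11
m(l) = 4*l² (m(l) = (2*l)*(2*l) = 4*l²)
(m(z(2, x)) + W(M))² = (4*2² - 8)² = (4*4 - 8)² = (16 - 8)² = 8² = 64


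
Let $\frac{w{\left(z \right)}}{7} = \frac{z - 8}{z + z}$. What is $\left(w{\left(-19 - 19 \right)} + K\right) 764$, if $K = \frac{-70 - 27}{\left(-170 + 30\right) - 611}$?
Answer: $\frac{47596054}{14269} \approx 3335.6$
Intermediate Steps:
$w{\left(z \right)} = \frac{7 \left(-8 + z\right)}{2 z}$ ($w{\left(z \right)} = 7 \frac{z - 8}{z + z} = 7 \frac{-8 + z}{2 z} = \frac{7 \left(-8 + z\right)}{2 z}$)
$K = \frac{97}{751}$ ($K = - \frac{97}{-140 - 611} = - \frac{97}{-751} = \left(-97\right) \left(- \frac{1}{751}\right) = \frac{97}{751} \approx 0.12916$)
$\left(w{\left(-19 - 19 \right)} + K\right) 764 = \left(\left(\frac{7}{2} - \frac{28}{-19 - 19}\right) + \frac{97}{751}\right) 764 = \left(\left(\frac{7}{2} - \frac{28}{-38}\right) + \frac{97}{751}\right) 764 = \left(\left(\frac{7}{2} - - \frac{14}{19}\right) + \frac{97}{751}\right) 764 = \left(\left(\frac{7}{2} + \frac{14}{19}\right) + \frac{97}{751}\right) 764 = \left(\frac{161}{38} + \frac{97}{751}\right) 764 = \frac{124597}{28538} \cdot 764 = \frac{47596054}{14269}$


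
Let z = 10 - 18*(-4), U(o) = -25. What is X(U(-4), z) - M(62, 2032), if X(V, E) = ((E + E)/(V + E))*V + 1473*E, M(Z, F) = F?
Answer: 6764878/57 ≈ 1.1868e+5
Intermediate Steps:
z = 82 (z = 10 + 72 = 82)
X(V, E) = 1473*E + 2*E*V/(E + V) (X(V, E) = ((2*E)/(E + V))*V + 1473*E = (2*E/(E + V))*V + 1473*E = 2*E*V/(E + V) + 1473*E = 1473*E + 2*E*V/(E + V))
X(U(-4), z) - M(62, 2032) = 82*(1473*82 + 1475*(-25))/(82 - 25) - 1*2032 = 82*(120786 - 36875)/57 - 2032 = 82*(1/57)*83911 - 2032 = 6880702/57 - 2032 = 6764878/57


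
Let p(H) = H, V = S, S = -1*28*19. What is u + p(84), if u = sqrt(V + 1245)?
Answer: 84 + sqrt(713) ≈ 110.70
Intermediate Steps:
S = -532 (S = -28*19 = -532)
V = -532
u = sqrt(713) (u = sqrt(-532 + 1245) = sqrt(713) ≈ 26.702)
u + p(84) = sqrt(713) + 84 = 84 + sqrt(713)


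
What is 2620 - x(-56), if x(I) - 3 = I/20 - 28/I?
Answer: 26193/10 ≈ 2619.3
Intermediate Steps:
x(I) = 3 - 28/I + I/20 (x(I) = 3 + (I/20 - 28/I) = 3 + (-28/I + I/20) = 3 - 28/I + I/20)
2620 - x(-56) = 2620 - (3 - 28/(-56) + (1/20)*(-56)) = 2620 - (3 - 28*(-1/56) - 14/5) = 2620 - (3 + 1/2 - 14/5) = 2620 - 1*7/10 = 2620 - 7/10 = 26193/10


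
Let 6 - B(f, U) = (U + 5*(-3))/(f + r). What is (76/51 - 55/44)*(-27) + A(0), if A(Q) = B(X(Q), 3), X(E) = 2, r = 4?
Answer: 103/68 ≈ 1.5147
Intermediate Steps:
B(f, U) = 6 - (-15 + U)/(4 + f) (B(f, U) = 6 - (U + 5*(-3))/(f + 4) = 6 - (U - 15)/(4 + f) = 6 - (-15 + U)/(4 + f))
A(Q) = 8 (A(Q) = (39 - 1*3 + 6*2)/(4 + 2) = (39 - 3 + 12)/6 = (1/6)*48 = 8)
(76/51 - 55/44)*(-27) + A(0) = (76/51 - 55/44)*(-27) + 8 = (76*(1/51) - 55*1/44)*(-27) + 8 = (76/51 - 5/4)*(-27) + 8 = (49/204)*(-27) + 8 = -441/68 + 8 = 103/68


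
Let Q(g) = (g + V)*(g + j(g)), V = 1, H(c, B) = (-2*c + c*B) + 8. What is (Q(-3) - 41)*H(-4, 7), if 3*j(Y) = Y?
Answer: 396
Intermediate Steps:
j(Y) = Y/3
H(c, B) = 8 - 2*c + B*c (H(c, B) = (-2*c + B*c) + 8 = 8 - 2*c + B*c)
Q(g) = 4*g*(1 + g)/3 (Q(g) = (g + 1)*(g + g/3) = (1 + g)*(4*g/3) = 4*g*(1 + g)/3)
(Q(-3) - 41)*H(-4, 7) = ((4/3)*(-3)*(1 - 3) - 41)*(8 - 2*(-4) + 7*(-4)) = ((4/3)*(-3)*(-2) - 41)*(8 + 8 - 28) = (8 - 41)*(-12) = -33*(-12) = 396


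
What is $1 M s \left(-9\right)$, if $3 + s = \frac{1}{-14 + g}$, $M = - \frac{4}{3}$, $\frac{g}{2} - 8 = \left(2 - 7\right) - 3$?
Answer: $- \frac{258}{7} \approx -36.857$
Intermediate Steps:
$g = 0$ ($g = 16 + 2 \left(\left(2 - 7\right) - 3\right) = 16 + 2 \left(-5 - 3\right) = 16 + 2 \left(-8\right) = 16 - 16 = 0$)
$M = - \frac{4}{3}$ ($M = \left(-4\right) \frac{1}{3} = - \frac{4}{3} \approx -1.3333$)
$s = - \frac{43}{14}$ ($s = -3 + \frac{1}{-14 + 0} = -3 + \frac{1}{-14} = -3 - \frac{1}{14} = - \frac{43}{14} \approx -3.0714$)
$1 M s \left(-9\right) = 1 \left(- \frac{4}{3}\right) \left(- \frac{43}{14}\right) \left(-9\right) = \left(- \frac{4}{3}\right) \left(- \frac{43}{14}\right) \left(-9\right) = \frac{86}{21} \left(-9\right) = - \frac{258}{7}$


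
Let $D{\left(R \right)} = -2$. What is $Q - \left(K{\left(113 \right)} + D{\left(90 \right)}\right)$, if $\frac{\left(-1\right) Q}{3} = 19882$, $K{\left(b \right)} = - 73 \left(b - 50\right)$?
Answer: $-55045$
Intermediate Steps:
$K{\left(b \right)} = 3650 - 73 b$ ($K{\left(b \right)} = - 73 \left(-50 + b\right) = 3650 - 73 b$)
$Q = -59646$ ($Q = \left(-3\right) 19882 = -59646$)
$Q - \left(K{\left(113 \right)} + D{\left(90 \right)}\right) = -59646 - \left(\left(3650 - 8249\right) - 2\right) = -59646 - \left(-4599 - 2\right) = -59646 - -4601 = -59646 + 4601 = -55045$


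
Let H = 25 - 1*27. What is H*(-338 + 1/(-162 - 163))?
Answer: 219702/325 ≈ 676.01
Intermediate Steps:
H = -2 (H = 25 - 27 = -2)
H*(-338 + 1/(-162 - 163)) = -2*(-338 + 1/(-162 - 163)) = -2*(-338 + 1/(-325)) = -2*(-338 - 1/325) = -2*(-109851/325) = 219702/325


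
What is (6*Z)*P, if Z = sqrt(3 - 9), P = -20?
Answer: -120*I*sqrt(6) ≈ -293.94*I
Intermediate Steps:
Z = I*sqrt(6) (Z = sqrt(-6) = I*sqrt(6) ≈ 2.4495*I)
(6*Z)*P = (6*(I*sqrt(6)))*(-20) = (6*I*sqrt(6))*(-20) = -120*I*sqrt(6)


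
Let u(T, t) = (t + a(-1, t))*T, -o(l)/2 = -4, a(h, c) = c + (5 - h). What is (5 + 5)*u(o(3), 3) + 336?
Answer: 1296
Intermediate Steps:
a(h, c) = 5 + c - h
o(l) = 8 (o(l) = -2*(-4) = 8)
u(T, t) = T*(6 + 2*t) (u(T, t) = (t + (5 + t - 1*(-1)))*T = (t + (5 + t + 1))*T = (t + (6 + t))*T = (6 + 2*t)*T = T*(6 + 2*t))
(5 + 5)*u(o(3), 3) + 336 = (5 + 5)*(2*8*(3 + 3)) + 336 = 10*(2*8*6) + 336 = 10*96 + 336 = 960 + 336 = 1296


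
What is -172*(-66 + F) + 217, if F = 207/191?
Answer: 2174075/191 ≈ 11383.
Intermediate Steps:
F = 207/191 (F = 207*(1/191) = 207/191 ≈ 1.0838)
-172*(-66 + F) + 217 = -172*(-66 + 207/191) + 217 = -172*(-12399/191) + 217 = 2132628/191 + 217 = 2174075/191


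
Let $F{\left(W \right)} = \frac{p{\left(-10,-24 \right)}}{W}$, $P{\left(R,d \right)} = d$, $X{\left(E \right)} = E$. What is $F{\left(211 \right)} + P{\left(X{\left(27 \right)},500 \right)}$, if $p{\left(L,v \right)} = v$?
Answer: $\frac{105476}{211} \approx 499.89$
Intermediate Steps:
$F{\left(W \right)} = - \frac{24}{W}$
$F{\left(211 \right)} + P{\left(X{\left(27 \right)},500 \right)} = - \frac{24}{211} + 500 = \frac{105476}{211}$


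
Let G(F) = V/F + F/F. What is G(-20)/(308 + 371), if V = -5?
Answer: 5/2716 ≈ 0.0018409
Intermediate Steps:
G(F) = 1 - 5/F (G(F) = -5/F + F/F = -5/F + 1 = 1 - 5/F)
G(-20)/(308 + 371) = ((-5 - 20)/(-20))/(308 + 371) = (-1/20*(-25))/679 = (1/679)*(5/4) = 5/2716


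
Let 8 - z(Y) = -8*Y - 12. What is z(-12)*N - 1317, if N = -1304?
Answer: 97787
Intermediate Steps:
z(Y) = 20 + 8*Y (z(Y) = 8 - (-8*Y - 12) = 8 - (-12 - 8*Y) = 8 + (12 + 8*Y) = 20 + 8*Y)
z(-12)*N - 1317 = (20 + 8*(-12))*(-1304) - 1317 = (20 - 96)*(-1304) - 1317 = -76*(-1304) - 1317 = 99104 - 1317 = 97787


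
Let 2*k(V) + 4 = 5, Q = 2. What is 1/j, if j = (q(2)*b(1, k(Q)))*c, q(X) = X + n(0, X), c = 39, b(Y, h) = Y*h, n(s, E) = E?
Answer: 1/78 ≈ 0.012821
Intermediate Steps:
k(V) = ½ (k(V) = -2 + (½)*5 = -2 + 5/2 = ½)
q(X) = 2*X (q(X) = X + X = 2*X)
j = 78 (j = ((2*2)*(1*(½)))*39 = (4*(½))*39 = 2*39 = 78)
1/j = 1/78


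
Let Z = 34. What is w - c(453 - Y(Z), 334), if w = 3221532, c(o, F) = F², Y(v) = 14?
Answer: 3109976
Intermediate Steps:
w - c(453 - Y(Z), 334) = 3221532 - 1*334² = 3221532 - 1*111556 = 3221532 - 111556 = 3109976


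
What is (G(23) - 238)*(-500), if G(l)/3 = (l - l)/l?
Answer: 119000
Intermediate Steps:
G(l) = 0 (G(l) = 3*((l - l)/l) = 3*(0/l) = 3*0 = 0)
(G(23) - 238)*(-500) = (0 - 238)*(-500) = -238*(-500) = 119000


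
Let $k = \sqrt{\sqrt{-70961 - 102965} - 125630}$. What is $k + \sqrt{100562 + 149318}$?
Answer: $\sqrt{-125630 + i \sqrt{173926}} + 2 \sqrt{62470} \approx 500.47 + 354.44 i$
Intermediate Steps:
$k = \sqrt{-125630 + i \sqrt{173926}}$ ($k = \sqrt{\sqrt{-173926} - 125630} = \sqrt{i \sqrt{173926} - 125630} = \sqrt{-125630 + i \sqrt{173926}} \approx 0.5883 + 354.44 i$)
$k + \sqrt{100562 + 149318} = \sqrt{-125630 + i \sqrt{173926}} + \sqrt{100562 + 149318} = \sqrt{-125630 + i \sqrt{173926}} + \sqrt{249880} = \sqrt{-125630 + i \sqrt{173926}} + 2 \sqrt{62470}$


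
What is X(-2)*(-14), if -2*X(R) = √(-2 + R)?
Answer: 14*I ≈ 14.0*I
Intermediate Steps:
X(R) = -√(-2 + R)/2
X(-2)*(-14) = -√(-2 - 2)/2*(-14) = -I*(-14) = 14*I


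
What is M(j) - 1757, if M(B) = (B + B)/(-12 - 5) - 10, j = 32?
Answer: -30103/17 ≈ -1770.8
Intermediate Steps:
M(B) = -10 - 2*B/17 (M(B) = (2*B)/(-17) - 10 = (2*B)*(-1/17) - 10 = -2*B/17 - 10 = -10 - 2*B/17)
M(j) - 1757 = (-10 - 2/17*32) - 1757 = (-10 - 64/17) - 1757 = -234/17 - 1757 = -30103/17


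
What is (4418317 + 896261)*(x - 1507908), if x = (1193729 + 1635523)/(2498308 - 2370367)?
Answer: -341763554444916576/42647 ≈ -8.0138e+12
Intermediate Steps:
x = 943084/42647 (x = 2829252/127941 = 2829252*(1/127941) = 943084/42647 ≈ 22.114)
(4418317 + 896261)*(x - 1507908) = (4418317 + 896261)*(943084/42647 - 1507908) = 5314578*(-64306809392/42647) = -341763554444916576/42647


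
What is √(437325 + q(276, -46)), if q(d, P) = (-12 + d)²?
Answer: √507021 ≈ 712.05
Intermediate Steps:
√(437325 + q(276, -46)) = √(437325 + (-12 + 276)²) = √(437325 + 264²) = √(437325 + 69696) = √507021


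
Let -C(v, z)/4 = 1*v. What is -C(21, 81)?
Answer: 84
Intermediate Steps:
C(v, z) = -4*v
-C(21, 81) = -(-4)*21 = -1*(-84) = 84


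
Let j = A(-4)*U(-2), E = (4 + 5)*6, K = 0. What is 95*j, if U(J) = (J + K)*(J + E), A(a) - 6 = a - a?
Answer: -59280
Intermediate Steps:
E = 54 (E = 9*6 = 54)
A(a) = 6 (A(a) = 6 + (a - a) = 6 + 0 = 6)
U(J) = J*(54 + J) (U(J) = (J + 0)*(J + 54) = J*(54 + J))
j = -624 (j = 6*(-2*(54 - 2)) = 6*(-2*52) = 6*(-104) = -624)
95*j = 95*(-624) = -59280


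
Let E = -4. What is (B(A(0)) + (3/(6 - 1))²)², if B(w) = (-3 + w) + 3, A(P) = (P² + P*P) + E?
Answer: 8281/625 ≈ 13.250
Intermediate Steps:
A(P) = -4 + 2*P² (A(P) = (P² + P*P) - 4 = (P² + P²) - 4 = 2*P² - 4 = -4 + 2*P²)
B(w) = w
(B(A(0)) + (3/(6 - 1))²)² = ((-4 + 2*0²) + (3/(6 - 1))²)² = ((-4 + 2*0) + (3/5)²)² = ((-4 + 0) + (3*(⅕))²)² = (-4 + (⅗)²)² = (-4 + 9/25)² = (-91/25)² = 8281/625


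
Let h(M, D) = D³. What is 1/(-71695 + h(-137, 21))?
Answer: -1/62434 ≈ -1.6017e-5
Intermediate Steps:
1/(-71695 + h(-137, 21)) = 1/(-71695 + 21³) = 1/(-71695 + 9261) = 1/(-62434) = -1/62434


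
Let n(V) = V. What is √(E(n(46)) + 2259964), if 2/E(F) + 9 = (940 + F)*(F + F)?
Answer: √18592801139289882/90703 ≈ 1503.3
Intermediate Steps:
E(F) = 2/(-9 + 2*F*(940 + F)) (E(F) = 2/(-9 + (940 + F)*(F + F)) = 2/(-9 + (940 + F)*(2*F)) = 2/(-9 + 2*F*(940 + F)))
√(E(n(46)) + 2259964) = √(2/(-9 + 2*46² + 1880*46) + 2259964) = √(2/(-9 + 2*2116 + 86480) + 2259964) = √(2/(-9 + 4232 + 86480) + 2259964) = √(2/90703 + 2259964) = √(204985514694/90703) = √18592801139289882/90703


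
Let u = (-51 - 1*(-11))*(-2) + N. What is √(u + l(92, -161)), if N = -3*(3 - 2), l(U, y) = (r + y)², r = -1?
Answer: √26321 ≈ 162.24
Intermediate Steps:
l(U, y) = (-1 + y)²
N = -3 (N = -3*1 = -3)
u = 77 (u = (-51 - 1*(-11))*(-2) - 3 = (-51 + 11)*(-2) - 3 = -40*(-2) - 3 = 80 - 3 = 77)
√(u + l(92, -161)) = √(77 + (-1 - 161)²) = √(77 + (-162)²) = √(77 + 26244) = √26321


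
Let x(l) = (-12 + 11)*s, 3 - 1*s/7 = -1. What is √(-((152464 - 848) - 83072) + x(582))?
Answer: 2*I*√17143 ≈ 261.86*I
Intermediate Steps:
s = 28 (s = 21 - 7*(-1) = 21 + 7 = 28)
x(l) = -28 (x(l) = (-12 + 11)*28 = -1*28 = -28)
√(-((152464 - 848) - 83072) + x(582)) = √(-((152464 - 848) - 83072) - 28) = √(-(151616 - 83072) - 28) = √(-1*68544 - 28) = √(-68544 - 28) = √(-68572) = 2*I*√17143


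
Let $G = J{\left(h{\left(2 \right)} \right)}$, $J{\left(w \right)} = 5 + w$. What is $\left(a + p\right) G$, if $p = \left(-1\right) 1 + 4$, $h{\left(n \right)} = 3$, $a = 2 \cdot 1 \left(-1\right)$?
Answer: $8$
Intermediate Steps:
$a = -2$ ($a = 2 \left(-1\right) = -2$)
$p = 3$ ($p = -1 + 4 = 3$)
$G = 8$ ($G = 5 + 3 = 8$)
$\left(a + p\right) G = \left(-2 + 3\right) 8 = 1 \cdot 8 = 8$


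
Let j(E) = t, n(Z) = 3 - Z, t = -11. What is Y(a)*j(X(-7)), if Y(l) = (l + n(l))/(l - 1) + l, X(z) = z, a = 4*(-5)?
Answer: 1551/7 ≈ 221.57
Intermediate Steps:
a = -20
j(E) = -11
Y(l) = l + 3/(-1 + l) (Y(l) = (l + (3 - l))/(l - 1) + l = 3/(-1 + l) + l = l + 3/(-1 + l))
Y(a)*j(X(-7)) = ((3 + (-20)² - 1*(-20))/(-1 - 20))*(-11) = ((3 + 400 + 20)/(-21))*(-11) = -1/21*423*(-11) = -141/7*(-11) = 1551/7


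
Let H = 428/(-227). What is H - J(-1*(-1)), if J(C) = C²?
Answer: -655/227 ≈ -2.8855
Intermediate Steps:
H = -428/227 (H = 428*(-1/227) = -428/227 ≈ -1.8855)
H - J(-1*(-1)) = -428/227 - (-1*(-1))² = -428/227 - 1*1² = -428/227 - 1*1 = -428/227 - 1 = -655/227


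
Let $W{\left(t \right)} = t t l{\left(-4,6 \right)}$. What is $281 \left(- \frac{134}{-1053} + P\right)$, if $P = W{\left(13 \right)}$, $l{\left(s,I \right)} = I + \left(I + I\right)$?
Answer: $\frac{900144160}{1053} \approx 8.5484 \cdot 10^{5}$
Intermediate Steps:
$l{\left(s,I \right)} = 3 I$ ($l{\left(s,I \right)} = I + 2 I = 3 I$)
$W{\left(t \right)} = 18 t^{2}$ ($W{\left(t \right)} = t t 3 \cdot 6 = t^{2} \cdot 18 = 18 t^{2}$)
$P = 3042$ ($P = 18 \cdot 13^{2} = 18 \cdot 169 = 3042$)
$281 \left(- \frac{134}{-1053} + P\right) = 281 \left(- \frac{134}{-1053} + 3042\right) = 281 \left(\left(-134\right) \left(- \frac{1}{1053}\right) + 3042\right) = 281 \left(\frac{134}{1053} + 3042\right) = 281 \cdot \frac{3203360}{1053} = \frac{900144160}{1053}$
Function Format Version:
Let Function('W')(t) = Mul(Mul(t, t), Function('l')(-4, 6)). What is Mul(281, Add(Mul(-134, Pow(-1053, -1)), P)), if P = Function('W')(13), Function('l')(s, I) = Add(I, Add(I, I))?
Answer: Rational(900144160, 1053) ≈ 8.5484e+5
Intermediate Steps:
Function('l')(s, I) = Mul(3, I) (Function('l')(s, I) = Add(I, Mul(2, I)) = Mul(3, I))
Function('W')(t) = Mul(18, Pow(t, 2)) (Function('W')(t) = Mul(Mul(t, t), Mul(3, 6)) = Mul(Pow(t, 2), 18) = Mul(18, Pow(t, 2)))
P = 3042 (P = Mul(18, Pow(13, 2)) = Mul(18, 169) = 3042)
Mul(281, Add(Mul(-134, Pow(-1053, -1)), P)) = Mul(281, Add(Mul(-134, Pow(-1053, -1)), 3042)) = Mul(281, Add(Mul(-134, Rational(-1, 1053)), 3042)) = Mul(281, Add(Rational(134, 1053), 3042)) = Mul(281, Rational(3203360, 1053)) = Rational(900144160, 1053)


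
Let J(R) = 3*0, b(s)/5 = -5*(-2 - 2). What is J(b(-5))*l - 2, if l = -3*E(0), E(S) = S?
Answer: -2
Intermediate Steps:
b(s) = 100 (b(s) = 5*(-5*(-2 - 2)) = 5*(-5*(-4)) = 5*20 = 100)
J(R) = 0
l = 0 (l = -3*0 = 0)
J(b(-5))*l - 2 = 0*0 - 2 = 0 - 2 = -2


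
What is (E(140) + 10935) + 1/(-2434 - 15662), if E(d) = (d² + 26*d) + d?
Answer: 620964239/18096 ≈ 34315.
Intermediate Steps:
E(d) = d² + 27*d
(E(140) + 10935) + 1/(-2434 - 15662) = (140*(27 + 140) + 10935) + 1/(-2434 - 15662) = (140*167 + 10935) + 1/(-18096) = (23380 + 10935) - 1/18096 = 34315 - 1/18096 = 620964239/18096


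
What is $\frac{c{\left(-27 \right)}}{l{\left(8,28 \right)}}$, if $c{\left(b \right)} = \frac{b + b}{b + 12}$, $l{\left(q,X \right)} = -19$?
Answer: $- \frac{18}{95} \approx -0.18947$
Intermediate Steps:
$c{\left(b \right)} = \frac{2 b}{12 + b}$
$\frac{c{\left(-27 \right)}}{l{\left(8,28 \right)}} = \frac{2 \left(-27\right) \frac{1}{12 - 27}}{-19} = 2 \left(-27\right) \frac{1}{-15} \left(- \frac{1}{19}\right) = 2 \left(-27\right) \left(- \frac{1}{15}\right) \left(- \frac{1}{19}\right) = \frac{18}{5} \left(- \frac{1}{19}\right) = - \frac{18}{95}$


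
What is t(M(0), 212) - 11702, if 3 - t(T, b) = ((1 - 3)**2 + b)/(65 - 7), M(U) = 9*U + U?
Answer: -339379/29 ≈ -11703.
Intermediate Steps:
M(U) = 10*U
t(T, b) = 85/29 - b/58 (t(T, b) = 3 - ((1 - 3)**2 + b)/(65 - 7) = 3 - ((-2)**2 + b)/58 = 3 - (4 + b)/58 = 3 - (2/29 + b/58) = 3 + (-2/29 - b/58) = 85/29 - b/58)
t(M(0), 212) - 11702 = (85/29 - 1/58*212) - 11702 = (85/29 - 106/29) - 11702 = -21/29 - 11702 = -339379/29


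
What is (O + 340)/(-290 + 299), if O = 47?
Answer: 43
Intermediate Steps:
(O + 340)/(-290 + 299) = (47 + 340)/(-290 + 299) = 387/9 = 387*(1/9) = 43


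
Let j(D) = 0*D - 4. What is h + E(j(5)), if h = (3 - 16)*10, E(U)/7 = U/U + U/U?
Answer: -116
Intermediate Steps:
j(D) = -4 (j(D) = 0 - 4 = -4)
E(U) = 14 (E(U) = 7*(U/U + U/U) = 7*(1 + 1) = 7*2 = 14)
h = -130 (h = -13*10 = -130)
h + E(j(5)) = -130 + 14 = -116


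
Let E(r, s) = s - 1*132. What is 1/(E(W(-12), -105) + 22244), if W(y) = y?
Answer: 1/22007 ≈ 4.5440e-5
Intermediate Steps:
E(r, s) = -132 + s (E(r, s) = s - 132 = -132 + s)
1/(E(W(-12), -105) + 22244) = 1/((-132 - 105) + 22244) = 1/(-237 + 22244) = 1/22007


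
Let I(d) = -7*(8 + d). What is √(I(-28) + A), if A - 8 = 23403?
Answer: √23551 ≈ 153.46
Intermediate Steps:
I(d) = -56 - 7*d
A = 23411 (A = 8 + 23403 = 23411)
√(I(-28) + A) = √((-56 - 7*(-28)) + 23411) = √((-56 + 196) + 23411) = √(140 + 23411) = √23551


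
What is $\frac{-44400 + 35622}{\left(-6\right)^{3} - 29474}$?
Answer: $\frac{4389}{14845} \approx 0.29566$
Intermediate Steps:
$\frac{-44400 + 35622}{\left(-6\right)^{3} - 29474} = - \frac{8778}{-216 - 29474} = - \frac{8778}{-29690} = \left(-8778\right) \left(- \frac{1}{29690}\right) = \frac{4389}{14845}$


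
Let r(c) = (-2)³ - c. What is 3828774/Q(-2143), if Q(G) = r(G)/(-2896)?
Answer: -11088129504/2135 ≈ -5.1935e+6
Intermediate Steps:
r(c) = -8 - c
Q(G) = 1/362 + G/2896 (Q(G) = (-8 - G)/(-2896) = (-8 - G)*(-1/2896) = 1/362 + G/2896)
3828774/Q(-2143) = 3828774/(1/362 + (1/2896)*(-2143)) = 3828774/(1/362 - 2143/2896) = 3828774/(-2135/2896) = 3828774*(-2896/2135) = -11088129504/2135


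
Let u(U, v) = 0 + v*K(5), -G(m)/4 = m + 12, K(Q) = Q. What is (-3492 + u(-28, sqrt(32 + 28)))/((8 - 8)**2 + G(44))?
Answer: 873/56 - 5*sqrt(15)/112 ≈ 15.416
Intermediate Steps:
G(m) = -48 - 4*m (G(m) = -4*(m + 12) = -4*(12 + m) = -48 - 4*m)
u(U, v) = 5*v (u(U, v) = 0 + v*5 = 0 + 5*v = 5*v)
(-3492 + u(-28, sqrt(32 + 28)))/((8 - 8)**2 + G(44)) = (-3492 + 5*sqrt(32 + 28))/((8 - 8)**2 + (-48 - 4*44)) = (-3492 + 5*sqrt(60))/(0**2 + (-48 - 176)) = (-3492 + 5*(2*sqrt(15)))/(0 - 224) = (-3492 + 10*sqrt(15))/(-224) = (-3492 + 10*sqrt(15))*(-1/224) = 873/56 - 5*sqrt(15)/112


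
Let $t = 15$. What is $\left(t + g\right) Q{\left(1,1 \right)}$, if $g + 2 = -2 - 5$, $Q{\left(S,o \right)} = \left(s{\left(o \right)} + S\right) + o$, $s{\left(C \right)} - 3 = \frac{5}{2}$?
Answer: $45$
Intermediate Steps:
$s{\left(C \right)} = \frac{11}{2}$ ($s{\left(C \right)} = 3 + \frac{5}{2} = \frac{11}{2}$)
$Q{\left(S,o \right)} = \frac{11}{2} + S + o$ ($Q{\left(S,o \right)} = \left(\frac{11}{2} + S\right) + o = \frac{11}{2} + S + o$)
$g = -9$ ($g = -2 - 7 = -9$)
$\left(t + g\right) Q{\left(1,1 \right)} = \left(15 - 9\right) \left(\frac{11}{2} + 1 + 1\right) = 6 \cdot \frac{15}{2} = 45$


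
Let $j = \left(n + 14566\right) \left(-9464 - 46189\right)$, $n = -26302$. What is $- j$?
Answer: $-653143608$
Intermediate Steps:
$j = 653143608$ ($j = \left(-26302 + 14566\right) \left(-9464 - 46189\right) = \left(-11736\right) \left(-55653\right) = 653143608$)
$- j = \left(-1\right) 653143608 = -653143608$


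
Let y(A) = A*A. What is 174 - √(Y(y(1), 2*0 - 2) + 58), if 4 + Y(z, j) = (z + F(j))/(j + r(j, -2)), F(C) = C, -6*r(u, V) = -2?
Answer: 174 - √1365/5 ≈ 166.61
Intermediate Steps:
r(u, V) = ⅓ (r(u, V) = -⅙*(-2) = ⅓)
y(A) = A²
Y(z, j) = -4 + (j + z)/(⅓ + j) (Y(z, j) = -4 + (z + j)/(j + ⅓) = -4 + (j + z)/(⅓ + j))
174 - √(Y(y(1), 2*0 - 2) + 58) = 174 - √((-4 - 9*(2*0 - 2) + 3*1²)/(1 + 3*(2*0 - 2)) + 58) = 174 - √((-4 - 9*(0 - 2) + 3*1)/(1 + 3*(0 - 2)) + 58) = 174 - √((-4 - 9*(-2) + 3)/(1 + 3*(-2)) + 58) = 174 - √((-4 + 18 + 3)/(1 - 6) + 58) = 174 - √(17/(-5) + 58) = 174 - √(-⅕*17 + 58) = 174 - √(-17/5 + 58) = 174 - √(273/5) = 174 - √1365/5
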